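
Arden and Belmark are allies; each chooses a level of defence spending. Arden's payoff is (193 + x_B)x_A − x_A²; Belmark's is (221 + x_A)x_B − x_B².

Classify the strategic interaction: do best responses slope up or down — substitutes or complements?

Expanding Arden's payoff: 193x_A + x_Bx_A − x_A².
∂π/∂x_A = 193 + x_B − 2x_A = 0, so x_A = 96.5 + 0.5x_B.
The best-response slope dx_A/dx_B = 0.5 > 0: the reaction function is upward-sloping, so the choices are strategic complements.

strategic complements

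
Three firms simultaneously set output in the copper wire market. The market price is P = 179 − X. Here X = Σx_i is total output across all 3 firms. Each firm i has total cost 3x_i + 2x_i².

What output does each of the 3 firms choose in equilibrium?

22

A representative firm's profit is π_i = x_i(179 − X) − 3x_i − 2x_i², with X = x_i + Σ_{j≠i} x_j.
First-order condition: 176 − 6x_i − Σ_{j≠i} x_j = 0.
In a symmetric equilibrium every firm chooses the same x, so Σ_{j≠i} x_j = 2x. The condition becomes 176 − 8x = 0, giving x = 176/8 = 22.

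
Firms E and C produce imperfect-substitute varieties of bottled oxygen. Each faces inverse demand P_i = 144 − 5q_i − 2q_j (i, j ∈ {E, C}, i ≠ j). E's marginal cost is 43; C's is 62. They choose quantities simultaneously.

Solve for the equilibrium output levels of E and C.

8.8125, 6.4375

Firm E's profit: π = q_E(144 − 5q_E − 2q_C) − 43q_E.
∂π/∂q_E = 101 − 10q_E − 2q_C = 0 ⇒ q_E = 10.1 − 0.2q_C.
Similarly q_C = 8.2 − 0.2q_E.
Substituting the second reaction function into the first: q_E = 10.1 − 0.2(8.2 − 0.2q_E), which gives 0.96q_E = 8.46 ⇒ q_E = 8.8125.
Then q_C = 8.2 − 0.2·8.8125 = 6.4375.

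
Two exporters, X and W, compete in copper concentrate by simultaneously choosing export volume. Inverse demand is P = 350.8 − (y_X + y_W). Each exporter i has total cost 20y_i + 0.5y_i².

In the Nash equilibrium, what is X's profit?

10258.935

Exporter X's profit: π = y_X(350.8 − (y_X + y_W)) − 20y_X − 0.5y_X².
∂π/∂y_X = 330.8 − 3y_X − y_W = 0, so y_X = 1654/15 − (1/3)y_W.
The game is symmetric, so in equilibrium y_W = y_X: the reaction function gives (4/3)y_X = 1654/15, hence y_X = 82.7.
Price P = 350.8 − 165.4 = 185.4.
X's profit: (185.4 − 20)·82.7 − 0.5(82.7)² = 10258.935.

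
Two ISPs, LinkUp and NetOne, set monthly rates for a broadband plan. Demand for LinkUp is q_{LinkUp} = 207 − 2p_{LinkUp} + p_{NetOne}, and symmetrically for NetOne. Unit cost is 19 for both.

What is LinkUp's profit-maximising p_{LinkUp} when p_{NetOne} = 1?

61.5

LinkUp's profit: π = (p_{LinkUp} − 19)(207 − 2p_{LinkUp} + p_{NetOne}).
∂π/∂p_{LinkUp} = 245 − 4p_{LinkUp} + p_{NetOne} = 0 ⇒ p_{LinkUp} = 61.25 + 0.25p_{NetOne}.
At p_{NetOne} = 1: p_{LinkUp} = 61.25 + 0.25·1 = 61.5.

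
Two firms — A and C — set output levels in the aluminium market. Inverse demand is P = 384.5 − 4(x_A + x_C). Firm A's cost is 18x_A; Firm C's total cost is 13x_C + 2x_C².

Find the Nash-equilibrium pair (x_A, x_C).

Firm A's profit: π = x_A(384.5 − 4(x_A + x_C)) − 18x_A.
∂π/∂x_A = 366.5 − 8x_A − 4x_C = 0, so x_A = 45.8125 − 0.5x_C.
For C: ∂π/∂x_C = 371.5 − 12x_C − 4x_A = 0 ⇒ x_C = 743/24 − (1/3)x_A.
Substituting the second reaction function into the first: x_A = 45.8125 − 0.5(743/24 − (1/3)x_A), which gives (5/6)x_A = 91/3 ⇒ x_A = 36.4.
Then x_C = 743/24 − (1/3)·36.4 = 18.825.

36.4, 18.825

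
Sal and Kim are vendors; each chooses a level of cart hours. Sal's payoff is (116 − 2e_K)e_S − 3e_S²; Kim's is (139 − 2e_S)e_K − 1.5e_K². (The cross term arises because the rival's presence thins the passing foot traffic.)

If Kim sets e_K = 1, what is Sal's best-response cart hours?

19

Expanding Sal's payoff: 116e_S − 2e_Ke_S − 3e_S².
∂π/∂e_S = 116 − 2e_K − 6e_S = 0, so e_S = 58/3 − (1/3)e_K.
At e_K = 1: e_S = 58/3 − (1/3)·1 = 19.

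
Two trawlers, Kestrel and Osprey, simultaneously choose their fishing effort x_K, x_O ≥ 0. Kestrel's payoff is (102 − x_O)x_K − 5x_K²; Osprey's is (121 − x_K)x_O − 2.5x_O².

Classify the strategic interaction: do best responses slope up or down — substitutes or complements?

strategic substitutes

Expanding Kestrel's payoff: 102x_K − x_Ox_K − 5x_K².
∂π/∂x_K = 102 − x_O − 10x_K = 0, so x_K = 10.2 − 0.1x_O.
The best-response slope dx_K/dx_O = −0.1 < 0: the reaction function is downward-sloping, so the choices are strategic substitutes.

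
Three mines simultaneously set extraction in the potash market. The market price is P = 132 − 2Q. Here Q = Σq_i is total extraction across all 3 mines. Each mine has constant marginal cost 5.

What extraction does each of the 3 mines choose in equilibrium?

15.875

A representative mine's profit is π_i = q_i(132 − 2Q) − 5q_i, with Q = q_i + Σ_{j≠i} q_j.
First-order condition: 127 − 4q_i − 2Σ_{j≠i} q_j = 0.
In a symmetric equilibrium every mine chooses the same q, so Σ_{j≠i} q_j = 2q. The condition becomes 127 − 8q = 0, giving q = 127/8 = 15.875.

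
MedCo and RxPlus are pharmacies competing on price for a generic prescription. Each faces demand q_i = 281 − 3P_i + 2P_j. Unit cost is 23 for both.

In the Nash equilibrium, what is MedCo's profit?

12480.75

MedCo's profit: π = (P_{MedCo} − 23)(281 − 3P_{MedCo} + 2P_{RxPlus}).
∂π/∂P_{MedCo} = 350 − 6P_{MedCo} + 2P_{RxPlus} = 0 ⇒ P_{MedCo} = 175/3 + (1/3)P_{RxPlus}.
By symmetry P_{RxPlus} = P_{MedCo}; substituting into the reaction function, (2/3)P_{MedCo} = 175/3 and P_{MedCo} = 87.5.
q_{MedCo} = 281 − 3·87.5 + 2·87.5 = 193.5.
Profit = (87.5 − 23)·193.5 = 12480.75.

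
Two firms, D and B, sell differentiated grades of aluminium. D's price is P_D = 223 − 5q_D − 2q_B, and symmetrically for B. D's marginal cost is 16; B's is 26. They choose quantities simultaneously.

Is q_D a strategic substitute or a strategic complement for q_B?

Firm D's profit: π = q_D(223 − 5q_D − 2q_B) − 16q_D.
∂π/∂q_D = 207 − 10q_D − 2q_B = 0 ⇒ q_D = 20.7 − 0.2q_B.
The best-response slope dq_D/dq_B = −0.2 < 0: the reaction function is downward-sloping, so the choices are strategic substitutes.

strategic substitutes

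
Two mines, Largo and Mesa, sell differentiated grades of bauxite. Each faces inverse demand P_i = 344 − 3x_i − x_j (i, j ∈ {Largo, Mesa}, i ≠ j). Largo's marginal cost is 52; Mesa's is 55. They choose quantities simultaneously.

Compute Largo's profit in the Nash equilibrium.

5241.72

Mine Largo's profit: π = x_{Largo}(344 − 3x_{Largo} − x_{Mesa}) − 52x_{Largo}.
∂π/∂x_{Largo} = 292 − 6x_{Largo} − x_{Mesa} = 0 ⇒ x_{Largo} = 146/3 − (1/6)x_{Mesa}.
Similarly x_{Mesa} = 289/6 − (1/6)x_{Largo}.
Substituting the second reaction function into the first: x_{Largo} = 146/3 − (1/6)(289/6 − (1/6)x_{Largo}), which gives (35/36)x_{Largo} = 1463/36 ⇒ x_{Largo} = 41.8.
Then x_{Mesa} = 289/6 − (1/6)·41.8 = 41.2.
P_{Largo} = 344 − 3·41.8 − 41.2 = 177.4.
Profit = (177.4 − 52)·41.8 = 5241.72.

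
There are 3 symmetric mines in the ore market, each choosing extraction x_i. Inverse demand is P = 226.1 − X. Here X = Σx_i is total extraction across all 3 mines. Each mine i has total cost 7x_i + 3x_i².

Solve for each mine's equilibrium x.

A representative mine's profit is π_i = x_i(226.1 − X) − 7x_i − 3x_i², with X = x_i + Σ_{j≠i} x_j.
First-order condition: 219.1 − 8x_i − Σ_{j≠i} x_j = 0.
In a symmetric equilibrium every mine chooses the same x, so Σ_{j≠i} x_j = 2x. The condition becomes 219.1 − 10x = 0, giving x = 219.1/10 = 21.91.

21.91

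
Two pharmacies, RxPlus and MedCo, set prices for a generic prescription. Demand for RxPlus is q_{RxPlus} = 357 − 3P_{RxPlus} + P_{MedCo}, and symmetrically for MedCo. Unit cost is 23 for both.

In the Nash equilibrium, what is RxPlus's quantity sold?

186.6

RxPlus's profit: π = (P_{RxPlus} − 23)(357 − 3P_{RxPlus} + P_{MedCo}).
∂π/∂P_{RxPlus} = 426 − 6P_{RxPlus} + P_{MedCo} = 0 ⇒ P_{RxPlus} = 71 + (1/6)P_{MedCo}.
Setting P_{RxPlus} = P_{MedCo} in the reaction function: P_{RxPlus} = 71 + (1/6)P_{RxPlus}, so P_{RxPlus} = 71 / (5/6) = 85.2.
q_{RxPlus} = 357 − 3·85.2 + 85.2 = 186.6.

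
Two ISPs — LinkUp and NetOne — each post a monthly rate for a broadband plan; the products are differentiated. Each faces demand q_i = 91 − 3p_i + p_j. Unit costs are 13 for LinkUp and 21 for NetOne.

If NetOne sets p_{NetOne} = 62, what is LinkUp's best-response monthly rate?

LinkUp's profit: π = (p_{LinkUp} − 13)(91 − 3p_{LinkUp} + p_{NetOne}).
∂π/∂p_{LinkUp} = 130 − 6p_{LinkUp} + p_{NetOne} = 0 ⇒ p_{LinkUp} = 65/3 + (1/6)p_{NetOne}.
At p_{NetOne} = 62: p_{LinkUp} = 65/3 + (1/6)·62 = 32.

32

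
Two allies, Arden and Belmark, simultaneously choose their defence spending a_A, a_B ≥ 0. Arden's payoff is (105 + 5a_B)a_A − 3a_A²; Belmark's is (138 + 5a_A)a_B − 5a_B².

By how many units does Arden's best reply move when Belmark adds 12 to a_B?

Expanding Arden's payoff: 105a_A + 5a_Ba_A − 3a_A².
∂π/∂a_A = 105 + 5a_B − 6a_A = 0, so a_A = 17.5 + (5/6)a_B.
The reaction-function slope is 5/6, so a 12-unit rise in a_B moves a_A by 5/6 × 12 = 10. Arden's best response rises — the actions are strategic complements.

10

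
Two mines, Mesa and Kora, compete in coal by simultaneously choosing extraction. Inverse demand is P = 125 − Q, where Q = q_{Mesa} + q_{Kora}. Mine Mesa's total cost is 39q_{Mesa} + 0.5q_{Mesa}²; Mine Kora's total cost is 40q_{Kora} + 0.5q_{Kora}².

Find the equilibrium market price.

Mine Mesa's profit: π = q_{Mesa}(125 − (q_{Mesa} + q_{Kora})) − 39q_{Mesa} − 0.5q_{Mesa}².
∂π/∂q_{Mesa} = 86 − 3q_{Mesa} − q_{Kora} = 0, so q_{Mesa} = 86/3 − (1/3)q_{Kora}.
By the same steps for Kora: q_{Kora} = 85/3 − (1/3)q_{Mesa}.
Solving the two reaction functions simultaneously: (1 − (−1/3)(−1/3))q_{Mesa} = 86/3 − (1/3)·(85/3), so (8/9)q_{Mesa} = 173/9 and q_{Mesa} = 21.625.
Then q_{Kora} = 85/3 − (1/3)·21.625 = 21.125.
Equilibrium price: P = 125 − 42.75 = 82.25.

82.25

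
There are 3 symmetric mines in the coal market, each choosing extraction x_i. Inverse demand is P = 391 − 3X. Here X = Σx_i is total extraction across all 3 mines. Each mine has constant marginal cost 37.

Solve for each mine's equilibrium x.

A representative mine's profit is π_i = x_i(391 − 3X) − 37x_i, with X = x_i + Σ_{j≠i} x_j.
First-order condition: 354 − 6x_i − 3Σ_{j≠i} x_j = 0.
With identical mines, set every x_j = x: then 354 − 6x − 6x = 0, i.e. x = 354/12 = 29.5.

29.5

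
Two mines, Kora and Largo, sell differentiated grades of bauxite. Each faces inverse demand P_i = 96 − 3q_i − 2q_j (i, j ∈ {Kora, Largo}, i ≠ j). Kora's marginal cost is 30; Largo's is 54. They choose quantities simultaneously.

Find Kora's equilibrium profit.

Mine Kora's profit: π = q_{Kora}(96 − 3q_{Kora} − 2q_{Largo}) − 30q_{Kora}.
∂π/∂q_{Kora} = 66 − 6q_{Kora} − 2q_{Largo} = 0 ⇒ q_{Kora} = 11 − (1/3)q_{Largo}.
Similarly q_{Largo} = 7 − (1/3)q_{Kora}.
Plugging q_{Largo} into Kora's best response: q_{Kora} = 11 − (1/3)(7 − (1/3)q_{Kora}) ⇒ (8/9)q_{Kora} = 26/3, so q_{Kora} = 9.75.
Then q_{Largo} = 7 − (1/3)·9.75 = 3.75.
P_{Kora} = 96 − 3·9.75 − 2·3.75 = 59.25.
Profit = (59.25 − 30)·9.75 = 285.1875.

285.1875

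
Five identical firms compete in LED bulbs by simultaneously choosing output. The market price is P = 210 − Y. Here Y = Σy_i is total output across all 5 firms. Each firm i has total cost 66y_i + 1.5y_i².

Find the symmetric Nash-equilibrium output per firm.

16

A representative firm's profit is π_i = y_i(210 − Y) − 66y_i − 1.5y_i², with Y = y_i + Σ_{j≠i} y_j.
First-order condition: 144 − 5y_i − Σ_{j≠i} y_j = 0.
With identical firms, set every y_j = y: then 144 − 5y − 4y = 0, i.e. y = 144/9 = 16.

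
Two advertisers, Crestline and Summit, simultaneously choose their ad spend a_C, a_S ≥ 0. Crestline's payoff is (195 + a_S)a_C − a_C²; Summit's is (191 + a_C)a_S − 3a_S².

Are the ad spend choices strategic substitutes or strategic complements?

strategic complements

Expanding Crestline's payoff: 195a_C + a_Sa_C − a_C².
∂π/∂a_C = 195 + a_S − 2a_C = 0, so a_C = 97.5 + 0.5a_S.
The best-response slope da_C/da_S = 0.5 > 0: the reaction function is upward-sloping, so the choices are strategic complements.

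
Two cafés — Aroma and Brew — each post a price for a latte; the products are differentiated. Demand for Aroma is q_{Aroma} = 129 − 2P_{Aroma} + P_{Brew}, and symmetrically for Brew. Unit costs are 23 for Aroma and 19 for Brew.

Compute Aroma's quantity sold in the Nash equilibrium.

69.6

Aroma's profit: π = (P_{Aroma} − 23)(129 − 2P_{Aroma} + P_{Brew}).
∂π/∂P_{Aroma} = 175 − 4P_{Aroma} + P_{Brew} = 0 ⇒ P_{Aroma} = 43.75 + 0.25P_{Brew}.
Similarly P_{Brew} = 41.75 + 0.25P_{Aroma}.
Plugging P_{Brew} into Aroma's best response: P_{Aroma} = 43.75 + 0.25(41.75 + 0.25P_{Aroma}) ⇒ 0.9375P_{Aroma} = 54.1875, so P_{Aroma} = 57.8.
Then P_{Brew} = 41.75 + 0.25·57.8 = 56.2.
q_{Aroma} = 129 − 2·57.8 + 56.2 = 69.6.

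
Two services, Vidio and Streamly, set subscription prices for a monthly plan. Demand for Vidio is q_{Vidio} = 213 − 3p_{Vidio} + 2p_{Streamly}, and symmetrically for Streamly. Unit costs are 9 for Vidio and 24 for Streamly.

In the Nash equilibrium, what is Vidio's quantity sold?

161.4375

Vidio's profit: π = (p_{Vidio} − 9)(213 − 3p_{Vidio} + 2p_{Streamly}).
∂π/∂p_{Vidio} = 240 − 6p_{Vidio} + 2p_{Streamly} = 0 ⇒ p_{Vidio} = 40 + (1/3)p_{Streamly}.
Similarly p_{Streamly} = 47.5 + (1/3)p_{Vidio}.
Solving the two reaction functions simultaneously: (1 − (1/3)(1/3))p_{Vidio} = 40 + (1/3)·47.5, so (8/9)p_{Vidio} = 335/6 and p_{Vidio} = 62.8125.
Then p_{Streamly} = 47.5 + (1/3)·62.8125 = 68.4375.
q_{Vidio} = 213 − 3·62.8125 + 2·68.4375 = 161.4375.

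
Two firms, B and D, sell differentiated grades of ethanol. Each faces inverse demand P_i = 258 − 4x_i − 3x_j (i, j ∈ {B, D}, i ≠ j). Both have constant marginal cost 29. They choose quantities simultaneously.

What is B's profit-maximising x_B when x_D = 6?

Firm B's profit: π = x_B(258 − 4x_B − 3x_D) − 29x_B.
∂π/∂x_B = 229 − 8x_B − 3x_D = 0 ⇒ x_B = 28.625 − 0.375x_D.
At x_D = 6: x_B = 28.625 − 0.375·6 = 26.375.

26.375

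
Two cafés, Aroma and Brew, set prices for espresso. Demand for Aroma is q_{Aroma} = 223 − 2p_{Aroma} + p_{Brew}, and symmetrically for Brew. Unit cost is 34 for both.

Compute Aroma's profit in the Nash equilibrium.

7938

Aroma's profit: π = (p_{Aroma} − 34)(223 − 2p_{Aroma} + p_{Brew}).
∂π/∂p_{Aroma} = 291 − 4p_{Aroma} + p_{Brew} = 0 ⇒ p_{Aroma} = 72.75 + 0.25p_{Brew}.
The game is symmetric, so in equilibrium p_{Brew} = p_{Aroma}: the reaction function gives 0.75p_{Aroma} = 72.75, hence p_{Aroma} = 97.
q_{Aroma} = 223 − 2·97 + 97 = 126.
Profit = (97 − 34)·126 = 7938.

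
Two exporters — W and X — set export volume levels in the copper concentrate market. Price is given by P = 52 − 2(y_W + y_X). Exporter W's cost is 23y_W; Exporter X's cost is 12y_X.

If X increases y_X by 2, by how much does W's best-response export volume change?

Exporter W's profit: π = y_W(52 − 2(y_W + y_X)) − 23y_W.
∂π/∂y_W = 29 − 4y_W − 2y_X = 0, so y_W = 7.25 − 0.5y_X.
The reaction-function slope is −0.5, so a 2-unit rise in y_X moves y_W by −0.5 × 2 = −1. W's best response falls — the actions are strategic substitutes.

-1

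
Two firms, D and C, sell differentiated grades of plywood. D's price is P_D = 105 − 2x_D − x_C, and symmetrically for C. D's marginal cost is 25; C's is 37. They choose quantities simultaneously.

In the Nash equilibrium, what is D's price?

58.6

Firm D's profit: π = x_D(105 − 2x_D − x_C) − 25x_D.
∂π/∂x_D = 80 − 4x_D − x_C = 0 ⇒ x_D = 20 − 0.25x_C.
Similarly x_C = 17 − 0.25x_D.
Solving the two reaction functions simultaneously: (1 − (−0.25)(−0.25))x_D = 20 − 0.25·17, so 0.9375x_D = 15.75 and x_D = 16.8.
Then x_C = 17 − 0.25·16.8 = 12.8.
P_D = 105 − 2·16.8 − 12.8 = 58.6.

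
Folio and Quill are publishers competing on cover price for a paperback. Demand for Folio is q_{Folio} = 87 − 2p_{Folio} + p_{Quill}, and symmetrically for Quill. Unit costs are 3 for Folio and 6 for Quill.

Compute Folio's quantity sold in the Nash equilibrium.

56.8

Folio's profit: π = (p_{Folio} − 3)(87 − 2p_{Folio} + p_{Quill}).
∂π/∂p_{Folio} = 93 − 4p_{Folio} + p_{Quill} = 0 ⇒ p_{Folio} = 23.25 + 0.25p_{Quill}.
Similarly p_{Quill} = 24.75 + 0.25p_{Folio}.
Plugging p_{Quill} into Folio's best response: p_{Folio} = 23.25 + 0.25(24.75 + 0.25p_{Folio}) ⇒ 0.9375p_{Folio} = 29.4375, so p_{Folio} = 31.4.
Then p_{Quill} = 24.75 + 0.25·31.4 = 32.6.
q_{Folio} = 87 − 2·31.4 + 32.6 = 56.8.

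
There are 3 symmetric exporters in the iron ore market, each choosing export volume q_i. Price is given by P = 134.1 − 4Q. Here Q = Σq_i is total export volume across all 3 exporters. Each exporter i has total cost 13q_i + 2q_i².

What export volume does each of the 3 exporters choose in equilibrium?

A representative exporter's profit is π_i = q_i(134.1 − 4Q) − 13q_i − 2q_i², with Q = q_i + Σ_{j≠i} q_j.
First-order condition: 121.1 − 12q_i − 4Σ_{j≠i} q_j = 0.
Imposing symmetry (q_j = q for all j) turns Σ_{j≠i} q_j into 2q, so 121.1 = 20q and q = 6.055.

6.055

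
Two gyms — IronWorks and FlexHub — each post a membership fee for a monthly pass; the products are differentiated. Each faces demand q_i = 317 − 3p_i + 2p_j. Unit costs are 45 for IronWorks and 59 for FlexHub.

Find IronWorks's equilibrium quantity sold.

IronWorks's profit: π = (p_{IronWorks} − 45)(317 − 3p_{IronWorks} + 2p_{FlexHub}).
∂π/∂p_{IronWorks} = 452 − 6p_{IronWorks} + 2p_{FlexHub} = 0 ⇒ p_{IronWorks} = 226/3 + (1/3)p_{FlexHub}.
Similarly p_{FlexHub} = 247/3 + (1/3)p_{IronWorks}.
Substituting the second reaction function into the first: p_{IronWorks} = 226/3 + (1/3)(247/3 + (1/3)p_{IronWorks}), which gives (8/9)p_{IronWorks} = 925/9 ⇒ p_{IronWorks} = 115.625.
Then p_{FlexHub} = 247/3 + (1/3)·115.625 = 120.875.
q_{IronWorks} = 317 − 3·115.625 + 2·120.875 = 211.875.

211.875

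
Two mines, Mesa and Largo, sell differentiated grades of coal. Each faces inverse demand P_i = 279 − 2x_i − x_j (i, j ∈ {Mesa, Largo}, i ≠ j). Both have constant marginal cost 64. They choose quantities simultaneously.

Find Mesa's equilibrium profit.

3698

Mine Mesa's profit: π = x_{Mesa}(279 − 2x_{Mesa} − x_{Largo}) − 64x_{Mesa}.
∂π/∂x_{Mesa} = 215 − 4x_{Mesa} − x_{Largo} = 0 ⇒ x_{Mesa} = 53.75 − 0.25x_{Largo}.
Setting x_{Mesa} = x_{Largo} in the reaction function: x_{Mesa} = 53.75 − 0.25x_{Mesa}, so x_{Mesa} = 53.75 / 1.25 = 43.
P_{Mesa} = 279 − 2·43 − 43 = 150.
Profit = (150 − 64)·43 = 3698.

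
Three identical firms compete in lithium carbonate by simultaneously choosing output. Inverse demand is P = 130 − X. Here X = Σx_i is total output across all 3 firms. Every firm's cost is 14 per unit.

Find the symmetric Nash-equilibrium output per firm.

A representative firm's profit is π_i = x_i(130 − X) − 14x_i, with X = x_i + Σ_{j≠i} x_j.
First-order condition: 116 − 2x_i − Σ_{j≠i} x_j = 0.
With identical firms, set every x_j = x: then 116 − 2x − 2x = 0, i.e. x = 116/4 = 29.

29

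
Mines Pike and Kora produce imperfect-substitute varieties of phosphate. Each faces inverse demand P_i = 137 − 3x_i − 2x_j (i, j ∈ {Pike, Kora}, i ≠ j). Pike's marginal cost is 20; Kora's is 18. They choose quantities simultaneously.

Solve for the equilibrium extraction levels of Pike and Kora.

Mine Pike's profit: π = x_{Pike}(137 − 3x_{Pike} − 2x_{Kora}) − 20x_{Pike}.
∂π/∂x_{Pike} = 117 − 6x_{Pike} − 2x_{Kora} = 0 ⇒ x_{Pike} = 19.5 − (1/3)x_{Kora}.
Similarly x_{Kora} = 119/6 − (1/3)x_{Pike}.
Plugging x_{Kora} into Pike's best response: x_{Pike} = 19.5 − (1/3)(119/6 − (1/3)x_{Pike}) ⇒ (8/9)x_{Pike} = 116/9, so x_{Pike} = 14.5.
Then x_{Kora} = 119/6 − (1/3)·14.5 = 15.

14.5, 15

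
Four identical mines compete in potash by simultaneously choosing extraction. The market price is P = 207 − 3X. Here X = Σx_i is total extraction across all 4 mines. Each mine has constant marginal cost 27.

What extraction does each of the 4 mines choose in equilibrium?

12

A representative mine's profit is π_i = x_i(207 − 3X) − 27x_i, with X = x_i + Σ_{j≠i} x_j.
First-order condition: 180 − 6x_i − 3Σ_{j≠i} x_j = 0.
With identical mines, set every x_j = x: then 180 − 6x − 9x = 0, i.e. x = 180/15 = 12.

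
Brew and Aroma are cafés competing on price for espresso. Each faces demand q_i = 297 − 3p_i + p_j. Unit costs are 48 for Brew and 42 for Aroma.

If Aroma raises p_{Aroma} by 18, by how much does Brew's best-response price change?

Brew's profit: π = (p_{Brew} − 48)(297 − 3p_{Brew} + p_{Aroma}).
∂π/∂p_{Brew} = 441 − 6p_{Brew} + p_{Aroma} = 0 ⇒ p_{Brew} = 73.5 + (1/6)p_{Aroma}.
The reaction-function slope is 1/6, so an 18-unit rise in p_{Aroma} moves p_{Brew} by 1/6 × 18 = 3. Brew's best response rises — the actions are strategic complements.

3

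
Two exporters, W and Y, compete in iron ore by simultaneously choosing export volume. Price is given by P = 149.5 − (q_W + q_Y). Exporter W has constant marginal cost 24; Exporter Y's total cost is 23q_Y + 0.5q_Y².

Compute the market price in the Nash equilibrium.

Exporter W's profit: π = q_W(149.5 − (q_W + q_Y)) − 24q_W.
∂π/∂q_W = 125.5 − 2q_W − q_Y = 0, so q_W = 62.75 − 0.5q_Y.
For Y: ∂π/∂q_Y = 126.5 − 3q_Y − q_W = 0 ⇒ q_Y = 253/6 − (1/3)q_W.
Substituting the second reaction function into the first: q_W = 62.75 − 0.5(253/6 − (1/3)q_W), which gives (5/6)q_W = 125/3 ⇒ q_W = 50.
Then q_Y = 253/6 − (1/3)·50 = 25.5.
Equilibrium price: P = 149.5 − 75.5 = 74.

74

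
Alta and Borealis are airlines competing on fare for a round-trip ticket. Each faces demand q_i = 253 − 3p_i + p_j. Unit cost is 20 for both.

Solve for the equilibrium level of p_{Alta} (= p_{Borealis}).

Alta's profit: π = (p_{Alta} − 20)(253 − 3p_{Alta} + p_{Borealis}).
∂π/∂p_{Alta} = 313 − 6p_{Alta} + p_{Borealis} = 0 ⇒ p_{Alta} = 313/6 + (1/6)p_{Borealis}.
The game is symmetric, so in equilibrium p_{Borealis} = p_{Alta}: the reaction function gives (5/6)p_{Alta} = 313/6, hence p_{Alta} = 62.6.

62.6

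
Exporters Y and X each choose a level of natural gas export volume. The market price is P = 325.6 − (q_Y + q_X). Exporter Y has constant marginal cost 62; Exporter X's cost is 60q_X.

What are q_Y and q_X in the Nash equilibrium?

87.2, 89.2

Exporter Y's profit: π = q_Y(325.6 − (q_Y + q_X)) − 62q_Y.
∂π/∂q_Y = 263.6 − 2q_Y − q_X = 0, so q_Y = 131.8 − 0.5q_X.
By the same steps for X: q_X = 132.8 − 0.5q_Y.
Plugging q_X into Y's best response: q_Y = 131.8 − 0.5(132.8 − 0.5q_Y) ⇒ 0.75q_Y = 65.4, so q_Y = 87.2.
Then q_X = 132.8 − 0.5·87.2 = 89.2.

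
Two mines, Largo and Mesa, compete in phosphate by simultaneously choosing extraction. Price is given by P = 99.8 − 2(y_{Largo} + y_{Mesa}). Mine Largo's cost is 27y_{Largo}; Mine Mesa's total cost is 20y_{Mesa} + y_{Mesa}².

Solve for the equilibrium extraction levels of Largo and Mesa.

Mine Largo's profit: π = y_{Largo}(99.8 − 2(y_{Largo} + y_{Mesa})) − 27y_{Largo}.
∂π/∂y_{Largo} = 72.8 − 4y_{Largo} − 2y_{Mesa} = 0, so y_{Largo} = 18.2 − 0.5y_{Mesa}.
For Mesa: ∂π/∂y_{Mesa} = 79.8 − 6y_{Mesa} − 2y_{Largo} = 0 ⇒ y_{Mesa} = 13.3 − (1/3)y_{Largo}.
Substituting the second reaction function into the first: y_{Largo} = 18.2 − 0.5(13.3 − (1/3)y_{Largo}), which gives (5/6)y_{Largo} = 11.55 ⇒ y_{Largo} = 13.86.
Then y_{Mesa} = 13.3 − (1/3)·13.86 = 8.68.

13.86, 8.68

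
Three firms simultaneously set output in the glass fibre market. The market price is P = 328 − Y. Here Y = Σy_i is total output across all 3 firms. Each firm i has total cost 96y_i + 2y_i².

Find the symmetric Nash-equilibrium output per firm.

A representative firm's profit is π_i = y_i(328 − Y) − 96y_i − 2y_i², with Y = y_i + Σ_{j≠i} y_j.
First-order condition: 232 − 6y_i − Σ_{j≠i} y_j = 0.
With identical firms, set every y_j = y: then 232 − 6y − 2y = 0, i.e. y = 232/8 = 29.

29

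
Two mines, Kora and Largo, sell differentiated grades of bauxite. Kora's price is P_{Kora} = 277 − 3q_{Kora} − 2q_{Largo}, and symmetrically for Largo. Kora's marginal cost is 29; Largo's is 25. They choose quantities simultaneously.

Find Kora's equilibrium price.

Mine Kora's profit: π = q_{Kora}(277 − 3q_{Kora} − 2q_{Largo}) − 29q_{Kora}.
∂π/∂q_{Kora} = 248 − 6q_{Kora} − 2q_{Largo} = 0 ⇒ q_{Kora} = 124/3 − (1/3)q_{Largo}.
Similarly q_{Largo} = 42 − (1/3)q_{Kora}.
Solving the two reaction functions simultaneously: (1 − (−1/3)(−1/3))q_{Kora} = 124/3 − (1/3)·42, so (8/9)q_{Kora} = 82/3 and q_{Kora} = 30.75.
Then q_{Largo} = 42 − (1/3)·30.75 = 31.75.
P_{Kora} = 277 − 3·30.75 − 2·31.75 = 121.25.

121.25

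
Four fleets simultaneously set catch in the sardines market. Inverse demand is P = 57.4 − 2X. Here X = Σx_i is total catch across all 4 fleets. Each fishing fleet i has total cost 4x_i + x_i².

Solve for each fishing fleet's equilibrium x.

A representative fishing fleet's profit is π_i = x_i(57.4 − 2X) − 4x_i − x_i², with X = x_i + Σ_{j≠i} x_j.
First-order condition: 53.4 − 6x_i − 2Σ_{j≠i} x_j = 0.
Imposing symmetry (x_j = x for all j) turns Σ_{j≠i} x_j into 3x, so 53.4 = 12x and x = 4.45.

4.45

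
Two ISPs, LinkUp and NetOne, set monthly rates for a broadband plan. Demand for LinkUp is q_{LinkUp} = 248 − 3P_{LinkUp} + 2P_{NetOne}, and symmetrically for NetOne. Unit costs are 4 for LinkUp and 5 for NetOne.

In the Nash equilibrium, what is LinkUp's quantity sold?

LinkUp's profit: π = (P_{LinkUp} − 4)(248 − 3P_{LinkUp} + 2P_{NetOne}).
∂π/∂P_{LinkUp} = 260 − 6P_{LinkUp} + 2P_{NetOne} = 0 ⇒ P_{LinkUp} = 130/3 + (1/3)P_{NetOne}.
Similarly P_{NetOne} = 263/6 + (1/3)P_{LinkUp}.
Substituting the second reaction function into the first: P_{LinkUp} = 130/3 + (1/3)(263/6 + (1/3)P_{LinkUp}), which gives (8/9)P_{LinkUp} = 1043/18 ⇒ P_{LinkUp} = 65.1875.
Then P_{NetOne} = 263/6 + (1/3)·65.1875 = 65.5625.
q_{LinkUp} = 248 − 3·65.1875 + 2·65.5625 = 183.5625.

183.5625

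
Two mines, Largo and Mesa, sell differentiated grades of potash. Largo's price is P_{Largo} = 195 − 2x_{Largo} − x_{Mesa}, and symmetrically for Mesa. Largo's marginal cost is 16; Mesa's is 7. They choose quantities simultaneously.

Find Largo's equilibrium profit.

Mine Largo's profit: π = x_{Largo}(195 − 2x_{Largo} − x_{Mesa}) − 16x_{Largo}.
∂π/∂x_{Largo} = 179 − 4x_{Largo} − x_{Mesa} = 0 ⇒ x_{Largo} = 44.75 − 0.25x_{Mesa}.
Similarly x_{Mesa} = 47 − 0.25x_{Largo}.
Substituting the second reaction function into the first: x_{Largo} = 44.75 − 0.25(47 − 0.25x_{Largo}), which gives 0.9375x_{Largo} = 33 ⇒ x_{Largo} = 35.2.
Then x_{Mesa} = 47 − 0.25·35.2 = 38.2.
P_{Largo} = 195 − 2·35.2 − 38.2 = 86.4.
Profit = (86.4 − 16)·35.2 = 2478.08.

2478.08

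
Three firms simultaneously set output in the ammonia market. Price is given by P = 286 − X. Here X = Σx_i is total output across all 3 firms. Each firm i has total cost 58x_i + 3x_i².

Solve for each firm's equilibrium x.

22.8

A representative firm's profit is π_i = x_i(286 − X) − 58x_i − 3x_i², with X = x_i + Σ_{j≠i} x_j.
First-order condition: 228 − 8x_i − Σ_{j≠i} x_j = 0.
In a symmetric equilibrium every firm chooses the same x, so Σ_{j≠i} x_j = 2x. The condition becomes 228 − 10x = 0, giving x = 228/10 = 22.8.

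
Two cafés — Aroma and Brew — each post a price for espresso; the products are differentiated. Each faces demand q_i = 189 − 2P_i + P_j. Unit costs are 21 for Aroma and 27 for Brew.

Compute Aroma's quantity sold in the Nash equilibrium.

Aroma's profit: π = (P_{Aroma} − 21)(189 − 2P_{Aroma} + P_{Brew}).
∂π/∂P_{Aroma} = 231 − 4P_{Aroma} + P_{Brew} = 0 ⇒ P_{Aroma} = 57.75 + 0.25P_{Brew}.
Similarly P_{Brew} = 60.75 + 0.25P_{Aroma}.
Plugging P_{Brew} into Aroma's best response: P_{Aroma} = 57.75 + 0.25(60.75 + 0.25P_{Aroma}) ⇒ 0.9375P_{Aroma} = 72.9375, so P_{Aroma} = 77.8.
Then P_{Brew} = 60.75 + 0.25·77.8 = 80.2.
q_{Aroma} = 189 − 2·77.8 + 80.2 = 113.6.

113.6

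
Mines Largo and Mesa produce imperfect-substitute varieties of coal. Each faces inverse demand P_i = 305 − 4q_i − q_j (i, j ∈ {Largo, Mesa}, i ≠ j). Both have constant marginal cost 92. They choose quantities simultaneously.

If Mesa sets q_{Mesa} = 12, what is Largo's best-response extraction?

Mine Largo's profit: π = q_{Largo}(305 − 4q_{Largo} − q_{Mesa}) − 92q_{Largo}.
∂π/∂q_{Largo} = 213 − 8q_{Largo} − q_{Mesa} = 0 ⇒ q_{Largo} = 26.625 − 0.125q_{Mesa}.
At q_{Mesa} = 12: q_{Largo} = 26.625 − 0.125·12 = 25.125.

25.125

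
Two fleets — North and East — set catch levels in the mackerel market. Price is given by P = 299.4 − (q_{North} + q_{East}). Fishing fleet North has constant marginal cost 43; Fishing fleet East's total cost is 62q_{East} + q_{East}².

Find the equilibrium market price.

Fishing fleet North's profit: π = q_{North}(299.4 − (q_{North} + q_{East})) − 43q_{North}.
∂π/∂q_{North} = 256.4 − 2q_{North} − q_{East} = 0, so q_{North} = 128.2 − 0.5q_{East}.
For East: ∂π/∂q_{East} = 237.4 − 4q_{East} − q_{North} = 0 ⇒ q_{East} = 59.35 − 0.25q_{North}.
Plugging q_{East} into North's best response: q_{North} = 128.2 − 0.5(59.35 − 0.25q_{North}) ⇒ 0.875q_{North} = 98.525, so q_{North} = 112.6.
Then q_{East} = 59.35 − 0.25·112.6 = 31.2.
Equilibrium price: P = 299.4 − 143.8 = 155.6.

155.6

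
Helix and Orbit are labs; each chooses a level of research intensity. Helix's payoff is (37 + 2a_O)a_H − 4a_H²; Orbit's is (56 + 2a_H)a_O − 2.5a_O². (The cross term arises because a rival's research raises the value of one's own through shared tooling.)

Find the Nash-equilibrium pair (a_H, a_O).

8.25, 14.5

Expanding Helix's payoff: 37a_H + 2a_Oa_H − 4a_H².
∂π/∂a_H = 37 + 2a_O − 8a_H = 0, so a_H = 4.625 + 0.25a_O.
Likewise for Orbit: a_O = 11.2 + 0.4a_H.
Solving the two reaction functions simultaneously: (1 − (0.25)(0.4))a_H = 4.625 + 0.25·11.2, so 0.9a_H = 7.425 and a_H = 8.25.
Then a_O = 11.2 + 0.4·8.25 = 14.5.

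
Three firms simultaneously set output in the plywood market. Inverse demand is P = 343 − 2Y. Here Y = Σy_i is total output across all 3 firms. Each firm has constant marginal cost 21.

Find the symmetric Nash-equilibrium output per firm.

A representative firm's profit is π_i = y_i(343 − 2Y) − 21y_i, with Y = y_i + Σ_{j≠i} y_j.
First-order condition: 322 − 4y_i − 2Σ_{j≠i} y_j = 0.
With identical firms, set every y_j = y: then 322 − 4y − 4y = 0, i.e. y = 322/8 = 40.25.

40.25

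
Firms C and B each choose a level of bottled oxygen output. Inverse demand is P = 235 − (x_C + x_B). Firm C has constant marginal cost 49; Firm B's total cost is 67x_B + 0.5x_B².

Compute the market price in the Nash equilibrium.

Firm C's profit: π = x_C(235 − (x_C + x_B)) − 49x_C.
∂π/∂x_C = 186 − 2x_C − x_B = 0, so x_C = 93 − 0.5x_B.
For B: ∂π/∂x_B = 168 − 3x_B − x_C = 0 ⇒ x_B = 56 − (1/3)x_C.
Solving the two reaction functions simultaneously: (1 − (−0.5)(−1/3))x_C = 93 − 0.5·56, so (5/6)x_C = 65 and x_C = 78.
Then x_B = 56 − (1/3)·78 = 30.
Equilibrium price: P = 235 − 108 = 127.

127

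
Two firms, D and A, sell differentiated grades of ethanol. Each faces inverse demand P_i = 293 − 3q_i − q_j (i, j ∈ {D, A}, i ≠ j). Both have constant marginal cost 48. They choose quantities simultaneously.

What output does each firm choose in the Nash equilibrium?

35

Firm D's profit: π = q_D(293 − 3q_D − q_A) − 48q_D.
∂π/∂q_D = 245 − 6q_D − q_A = 0 ⇒ q_D = 245/6 − (1/6)q_A.
By symmetry q_A = q_D; substituting into the reaction function, (7/6)q_D = 245/6 and q_D = 35.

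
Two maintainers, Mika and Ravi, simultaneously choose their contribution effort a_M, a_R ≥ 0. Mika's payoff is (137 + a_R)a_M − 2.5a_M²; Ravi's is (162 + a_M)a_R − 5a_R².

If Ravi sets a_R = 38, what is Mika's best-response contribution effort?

35

Expanding Mika's payoff: 137a_M + a_Ra_M − 2.5a_M².
∂π/∂a_M = 137 + a_R − 5a_M = 0, so a_M = 27.4 + 0.2a_R.
At a_R = 38: a_M = 27.4 + 0.2·38 = 35.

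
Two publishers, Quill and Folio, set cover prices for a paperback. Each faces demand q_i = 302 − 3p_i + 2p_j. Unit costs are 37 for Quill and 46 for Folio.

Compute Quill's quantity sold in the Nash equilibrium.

Quill's profit: π = (p_{Quill} − 37)(302 − 3p_{Quill} + 2p_{Folio}).
∂π/∂p_{Quill} = 413 − 6p_{Quill} + 2p_{Folio} = 0 ⇒ p_{Quill} = 413/6 + (1/3)p_{Folio}.
Similarly p_{Folio} = 220/3 + (1/3)p_{Quill}.
Solving the two reaction functions simultaneously: (1 − (1/3)(1/3))p_{Quill} = 413/6 + (1/3)·(220/3), so (8/9)p_{Quill} = 1679/18 and p_{Quill} = 104.9375.
Then p_{Folio} = 220/3 + (1/3)·104.9375 = 108.3125.
q_{Quill} = 302 − 3·104.9375 + 2·108.3125 = 203.8125.

203.8125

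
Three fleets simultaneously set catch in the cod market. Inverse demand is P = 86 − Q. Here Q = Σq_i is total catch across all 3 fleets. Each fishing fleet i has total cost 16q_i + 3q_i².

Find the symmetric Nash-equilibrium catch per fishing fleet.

7

A representative fishing fleet's profit is π_i = q_i(86 − Q) − 16q_i − 3q_i², with Q = q_i + Σ_{j≠i} q_j.
First-order condition: 70 − 8q_i − Σ_{j≠i} q_j = 0.
Imposing symmetry (q_j = q for all j) turns Σ_{j≠i} q_j into 2q, so 70 = 10q and q = 7.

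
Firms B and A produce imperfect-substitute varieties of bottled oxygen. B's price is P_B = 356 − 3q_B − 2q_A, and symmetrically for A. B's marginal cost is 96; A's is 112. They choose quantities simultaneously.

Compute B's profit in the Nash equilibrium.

Firm B's profit: π = q_B(356 − 3q_B − 2q_A) − 96q_B.
∂π/∂q_B = 260 − 6q_B − 2q_A = 0 ⇒ q_B = 130/3 − (1/3)q_A.
Similarly q_A = 122/3 − (1/3)q_B.
Substituting the second reaction function into the first: q_B = 130/3 − (1/3)(122/3 − (1/3)q_B), which gives (8/9)q_B = 268/9 ⇒ q_B = 33.5.
Then q_A = 122/3 − (1/3)·33.5 = 29.5.
P_B = 356 − 3·33.5 − 2·29.5 = 196.5.
Profit = (196.5 − 96)·33.5 = 3366.75.

3366.75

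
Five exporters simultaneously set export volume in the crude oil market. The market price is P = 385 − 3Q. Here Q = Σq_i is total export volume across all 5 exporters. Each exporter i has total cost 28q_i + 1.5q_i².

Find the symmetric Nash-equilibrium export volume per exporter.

A representative exporter's profit is π_i = q_i(385 − 3Q) − 28q_i − 1.5q_i², with Q = q_i + Σ_{j≠i} q_j.
First-order condition: 357 − 9q_i − 3Σ_{j≠i} q_j = 0.
Imposing symmetry (q_j = q for all j) turns Σ_{j≠i} q_j into 4q, so 357 = 21q and q = 17.

17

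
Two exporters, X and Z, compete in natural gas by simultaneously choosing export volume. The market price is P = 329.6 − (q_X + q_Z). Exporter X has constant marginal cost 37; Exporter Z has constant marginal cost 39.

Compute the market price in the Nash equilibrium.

135.2

Exporter X's profit: π = q_X(329.6 − (q_X + q_Z)) − 37q_X.
∂π/∂q_X = 292.6 − 2q_X − q_Z = 0, so q_X = 146.3 − 0.5q_Z.
By the same steps for Z: q_Z = 145.3 − 0.5q_X.
Solving the two reaction functions simultaneously: (1 − (−0.5)(−0.5))q_X = 146.3 − 0.5·145.3, so 0.75q_X = 73.65 and q_X = 98.2.
Then q_Z = 145.3 − 0.5·98.2 = 96.2.
Equilibrium price: P = 329.6 − 194.4 = 135.2.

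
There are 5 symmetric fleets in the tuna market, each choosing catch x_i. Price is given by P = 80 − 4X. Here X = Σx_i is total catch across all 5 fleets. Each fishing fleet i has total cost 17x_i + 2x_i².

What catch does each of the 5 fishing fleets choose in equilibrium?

2.25

A representative fishing fleet's profit is π_i = x_i(80 − 4X) − 17x_i − 2x_i², with X = x_i + Σ_{j≠i} x_j.
First-order condition: 63 − 12x_i − 4Σ_{j≠i} x_j = 0.
With identical fishing fleets, set every x_j = x: then 63 − 12x − 16x = 0, i.e. x = 63/28 = 2.25.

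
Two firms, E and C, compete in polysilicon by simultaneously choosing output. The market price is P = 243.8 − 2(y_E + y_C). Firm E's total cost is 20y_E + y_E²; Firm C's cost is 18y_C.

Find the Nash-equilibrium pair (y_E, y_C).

Firm E's profit: π = y_E(243.8 − 2(y_E + y_C)) − 20y_E − y_E².
∂π/∂y_E = 223.8 − 6y_E − 2y_C = 0, so y_E = 37.3 − (1/3)y_C.
For C: ∂π/∂y_C = 225.8 − 4y_C − 2y_E = 0 ⇒ y_C = 56.45 − 0.5y_E.
Plugging y_C into E's best response: y_E = 37.3 − (1/3)(56.45 − 0.5y_E) ⇒ (5/6)y_E = 1109/60, so y_E = 22.18.
Then y_C = 56.45 − 0.5·22.18 = 45.36.

22.18, 45.36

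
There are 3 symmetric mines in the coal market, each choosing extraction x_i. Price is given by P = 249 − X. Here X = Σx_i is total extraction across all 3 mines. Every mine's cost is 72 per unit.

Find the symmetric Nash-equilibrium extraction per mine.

44.25

A representative mine's profit is π_i = x_i(249 − X) − 72x_i, with X = x_i + Σ_{j≠i} x_j.
First-order condition: 177 − 2x_i − Σ_{j≠i} x_j = 0.
In a symmetric equilibrium every mine chooses the same x, so Σ_{j≠i} x_j = 2x. The condition becomes 177 − 4x = 0, giving x = 177/4 = 44.25.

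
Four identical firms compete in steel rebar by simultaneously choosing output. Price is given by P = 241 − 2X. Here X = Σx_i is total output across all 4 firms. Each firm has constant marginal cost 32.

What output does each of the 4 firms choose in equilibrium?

20.9

A representative firm's profit is π_i = x_i(241 − 2X) − 32x_i, with X = x_i + Σ_{j≠i} x_j.
First-order condition: 209 − 4x_i − 2Σ_{j≠i} x_j = 0.
In a symmetric equilibrium every firm chooses the same x, so Σ_{j≠i} x_j = 3x. The condition becomes 209 − 10x = 0, giving x = 209/10 = 20.9.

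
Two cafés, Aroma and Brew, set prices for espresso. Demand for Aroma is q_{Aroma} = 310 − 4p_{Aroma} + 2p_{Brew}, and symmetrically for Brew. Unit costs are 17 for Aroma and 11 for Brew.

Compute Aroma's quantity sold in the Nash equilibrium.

Aroma's profit: π = (p_{Aroma} − 17)(310 − 4p_{Aroma} + 2p_{Brew}).
∂π/∂p_{Aroma} = 378 − 8p_{Aroma} + 2p_{Brew} = 0 ⇒ p_{Aroma} = 47.25 + 0.25p_{Brew}.
Similarly p_{Brew} = 44.25 + 0.25p_{Aroma}.
Solving the two reaction functions simultaneously: (1 − (0.25)(0.25))p_{Aroma} = 47.25 + 0.25·44.25, so 0.9375p_{Aroma} = 58.3125 and p_{Aroma} = 62.2.
Then p_{Brew} = 44.25 + 0.25·62.2 = 59.8.
q_{Aroma} = 310 − 4·62.2 + 2·59.8 = 180.8.

180.8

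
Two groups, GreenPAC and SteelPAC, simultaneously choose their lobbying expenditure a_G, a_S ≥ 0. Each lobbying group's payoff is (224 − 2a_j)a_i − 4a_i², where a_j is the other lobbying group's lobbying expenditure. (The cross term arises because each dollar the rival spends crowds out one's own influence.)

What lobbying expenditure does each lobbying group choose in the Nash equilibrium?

22.4

GreenPAC's payoff is (224 − 2a_S)a_G − 4a_G².
∂π/∂a_G = 224 − 2a_S − 8a_G = 0, so a_G = 28 − 0.25a_S.
Setting a_G = a_S in the reaction function: a_G = 28 − 0.25a_G, so a_G = 28 / 1.25 = 22.4.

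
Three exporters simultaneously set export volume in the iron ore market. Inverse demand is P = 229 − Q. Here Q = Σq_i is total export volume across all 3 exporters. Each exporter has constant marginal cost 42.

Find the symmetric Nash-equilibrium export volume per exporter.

A representative exporter's profit is π_i = q_i(229 − Q) − 42q_i, with Q = q_i + Σ_{j≠i} q_j.
First-order condition: 187 − 2q_i − Σ_{j≠i} q_j = 0.
With identical exporters, set every q_j = q: then 187 − 2q − 2q = 0, i.e. q = 187/4 = 46.75.

46.75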